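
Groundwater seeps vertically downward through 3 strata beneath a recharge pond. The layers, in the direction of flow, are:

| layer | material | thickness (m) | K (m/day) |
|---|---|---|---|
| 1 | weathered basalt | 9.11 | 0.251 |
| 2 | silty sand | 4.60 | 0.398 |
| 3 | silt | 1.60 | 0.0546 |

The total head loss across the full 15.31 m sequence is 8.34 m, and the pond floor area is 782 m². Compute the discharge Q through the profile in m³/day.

Flow is perpendicular to layering, so the layers act in series and the equivalent K is the thickness-weighted harmonic mean.
Total thickness L = 9.11 + 4.60 + 1.60 = 15.31 m.
Σ(b_i/K_i) = 9.11/0.251 + 4.60/0.398 + 1.60/0.0546 = 77.16 d.
K_eq = L / Σ(b_i/K_i) = 15.31 / 77.16 = 0.1984 m/day.
Q = K_eq · A · (Δh/L) = 0.1984 × 782 × (8.34/15.31) = 84.53 m³/day.

84.5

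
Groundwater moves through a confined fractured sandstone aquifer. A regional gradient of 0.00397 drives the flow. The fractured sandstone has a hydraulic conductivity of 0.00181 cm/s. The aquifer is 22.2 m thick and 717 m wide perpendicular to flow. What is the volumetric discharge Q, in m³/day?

98.8

Convert K: 0.00181 cm/s × 864 = 1.564 m/day.
Cross-sectional area A = 717 × 22.2 = 15917 m².
Hydraulic gradient i = 0.00397.
Darcy's law: Q = K · A · i = 1.564 × 15917 × 0.003970 = 98.82 m³/day.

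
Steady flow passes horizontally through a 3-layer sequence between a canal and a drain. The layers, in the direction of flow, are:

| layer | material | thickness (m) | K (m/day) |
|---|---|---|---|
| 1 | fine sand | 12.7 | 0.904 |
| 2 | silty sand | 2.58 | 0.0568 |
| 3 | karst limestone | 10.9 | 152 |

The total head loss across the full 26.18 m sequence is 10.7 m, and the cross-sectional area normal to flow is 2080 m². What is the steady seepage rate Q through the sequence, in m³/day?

Flow is perpendicular to layering, so the layers act in series and the equivalent K is the thickness-weighted harmonic mean.
Total thickness L = 12.7 + 2.58 + 10.9 = 26.18 m.
Σ(b_i/K_i) = 12.7/0.904 + 2.58/0.0568 + 10.9/152 = 59.54 d.
K_eq = L / Σ(b_i/K_i) = 26.18 / 59.54 = 0.4397 m/day.
Q = K_eq · A · (Δh/L) = 0.4397 × 2080 × (10.7/26.18) = 373.8 m³/day.

374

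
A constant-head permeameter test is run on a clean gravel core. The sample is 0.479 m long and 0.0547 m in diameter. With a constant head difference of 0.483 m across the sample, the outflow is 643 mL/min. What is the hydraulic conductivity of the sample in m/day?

391

Cross-sectional area A = π·(d/2)² = π × (0.0547/2)² = 0.002350 m².
Convert discharge: 643 mL/min = 1.072e-05 m³/s.
Darcy's law rearranged: K = Q·L / (A·Δh) = 1.072e-05 × 0.479 / (0.002350 × 0.483) = 0.004523 m/s = 390.7 m/day.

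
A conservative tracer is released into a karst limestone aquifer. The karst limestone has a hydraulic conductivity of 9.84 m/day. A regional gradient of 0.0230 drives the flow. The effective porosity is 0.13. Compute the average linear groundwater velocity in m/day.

Hydraulic gradient i = 0.0230.
Darcy flux q = K · i = 9.840 × 0.02300 = 0.2263 m/day.
Seepage velocity v = q / n_e = 0.2263 / 0.13 = 1.741 m/day.

1.74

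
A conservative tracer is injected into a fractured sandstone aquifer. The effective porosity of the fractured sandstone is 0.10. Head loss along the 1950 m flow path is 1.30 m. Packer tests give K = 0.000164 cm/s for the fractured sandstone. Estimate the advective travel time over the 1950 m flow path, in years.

5650

Convert K: 0.000164 cm/s × 864 = 0.1417 m/day.
Hydraulic gradient i = Δh / L = 1.30 / 1950 = 0.0006667.
Darcy flux q = K · i = 0.1417 × 0.0006667 = 9.446e-05 m/day.
Seepage velocity v = q / n_e = 9.446e-05 / 0.10 = 0.0009446 m/day.
Travel time t = L / v = 1950 / 0.0009446 = 2.064e+06 days = 5652 years.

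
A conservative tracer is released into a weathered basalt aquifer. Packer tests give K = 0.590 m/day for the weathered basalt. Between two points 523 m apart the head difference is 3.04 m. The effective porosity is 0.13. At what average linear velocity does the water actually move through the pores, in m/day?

Hydraulic gradient i = Δh / L = 3.04 / 523 = 0.005813.
Darcy flux q = K · i = 0.5900 × 0.005813 = 0.003429 m/day.
Seepage velocity v = q / n_e = 0.003429 / 0.13 = 0.02638 m/day.

0.0264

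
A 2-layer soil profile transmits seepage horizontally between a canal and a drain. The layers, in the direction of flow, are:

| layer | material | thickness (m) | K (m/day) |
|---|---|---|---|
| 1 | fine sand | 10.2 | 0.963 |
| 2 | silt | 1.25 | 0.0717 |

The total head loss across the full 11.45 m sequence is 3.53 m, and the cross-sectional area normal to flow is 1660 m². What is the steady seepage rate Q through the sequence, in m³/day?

Flow is perpendicular to layering, so the layers act in series and the equivalent K is the thickness-weighted harmonic mean.
Total thickness L = 10.2 + 1.25 = 11.45 m.
Σ(b_i/K_i) = 10.2/0.963 + 1.25/0.0717 = 28.03 d.
K_eq = L / Σ(b_i/K_i) = 11.45 / 28.03 = 0.4086 m/day.
Q = K_eq · A · (Δh/L) = 0.4086 × 1660 × (3.53/11.45) = 209.1 m³/day.

209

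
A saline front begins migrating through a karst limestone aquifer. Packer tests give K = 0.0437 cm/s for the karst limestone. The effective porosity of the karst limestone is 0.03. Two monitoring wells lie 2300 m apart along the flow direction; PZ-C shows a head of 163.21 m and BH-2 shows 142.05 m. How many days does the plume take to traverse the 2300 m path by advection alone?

199

Convert K: 0.0437 cm/s × 864 = 37.76 m/day.
Hydraulic gradient i = (163.21 − 142.05) / 2300 = 21.16 / 2300 = 0.009200.
Darcy flux q = K · i = 37.76 × 0.009200 = 0.3474 m/day.
Seepage velocity v = q / n_e = 0.3474 / 0.03 = 11.58 m/day.
Travel time t = L / v = 2300 / 11.58 = 198.6 days.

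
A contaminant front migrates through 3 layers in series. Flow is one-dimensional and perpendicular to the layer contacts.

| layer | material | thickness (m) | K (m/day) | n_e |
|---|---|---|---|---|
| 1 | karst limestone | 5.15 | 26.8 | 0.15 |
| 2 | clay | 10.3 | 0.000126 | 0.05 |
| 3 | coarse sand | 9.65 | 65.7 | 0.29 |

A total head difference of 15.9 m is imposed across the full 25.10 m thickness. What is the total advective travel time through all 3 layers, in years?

With flow normal to the layers, continuity requires the same specific discharge q through every layer.
Σ(b_i/K_i) = 5.15/26.8 + 10.3/0.000126 + 9.65/65.7 = 81746 d.
q = Δh / Σ(b_i/K_i) = 15.9 / 81746 = 0.0001945 m/day.
In each layer the seepage velocity is v_i = q/n_i, so the layer transit time is t_i = b_i·n_i / q:
  layer 1 (karst limestone): t_1 = 5.15 × 0.15 / 0.0001945 = 3972 d
  layer 2 (clay): t_2 = 10.3 × 0.05 / 0.0001945 = 2648 d
  layer 3 (coarse sand): t_3 = 9.65 × 0.29 / 0.0001945 = 14388 d
Total t = Σ t_i = 21007 days = 57.51 years.

57.5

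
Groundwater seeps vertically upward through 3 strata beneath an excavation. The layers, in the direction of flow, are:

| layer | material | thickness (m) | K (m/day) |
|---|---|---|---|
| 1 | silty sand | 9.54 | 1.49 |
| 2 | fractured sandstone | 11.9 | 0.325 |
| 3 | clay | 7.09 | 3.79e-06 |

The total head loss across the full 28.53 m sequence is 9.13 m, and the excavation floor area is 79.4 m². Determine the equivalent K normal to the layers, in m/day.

Flow is perpendicular to layering, so the layers act in series and the equivalent K is the thickness-weighted harmonic mean.
Total thickness L = 9.54 + 11.9 + 7.09 = 28.53 m.
Σ(b_i/K_i) = 9.54/1.49 + 11.9/0.325 + 7.09/3.79e-06 = 1.871e+06 d.
K_eq = L / Σ(b_i/K_i) = 28.53 / 1.871e+06 = 1.525e-05 m/day.

1.53e-05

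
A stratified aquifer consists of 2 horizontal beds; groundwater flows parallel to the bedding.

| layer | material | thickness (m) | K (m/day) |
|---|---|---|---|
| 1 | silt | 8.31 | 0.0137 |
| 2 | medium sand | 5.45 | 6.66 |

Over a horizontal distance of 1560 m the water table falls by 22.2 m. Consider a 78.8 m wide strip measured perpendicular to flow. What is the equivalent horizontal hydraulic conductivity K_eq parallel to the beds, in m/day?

Flow is parallel to layering, so each bed carries its own Darcy discharge and the transmissivities add.
Σ(K_i·b_i) = 0.0137×8.31 + 6.66×5.45 = 36.41 m²/day.
Total thickness b = 13.76 m, so K_eq = Σ(K_i·b_i)/b = 2.646 m/day.

2.65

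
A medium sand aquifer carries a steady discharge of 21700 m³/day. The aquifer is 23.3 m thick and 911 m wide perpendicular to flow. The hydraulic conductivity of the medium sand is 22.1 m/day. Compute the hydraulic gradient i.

Cross-sectional area A = 911 × 23.3 = 21226 m².
From Q = K·A·i, i = Q / (K·A) = 21700 / (22.10 × 21226) = 0.04626.

0.0463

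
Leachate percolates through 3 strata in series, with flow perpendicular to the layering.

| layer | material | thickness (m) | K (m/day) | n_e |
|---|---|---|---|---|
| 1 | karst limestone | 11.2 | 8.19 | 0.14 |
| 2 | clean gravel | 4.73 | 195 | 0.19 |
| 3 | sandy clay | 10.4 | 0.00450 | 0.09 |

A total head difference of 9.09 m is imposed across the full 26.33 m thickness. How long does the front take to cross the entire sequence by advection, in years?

With flow normal to the layers, continuity requires the same specific discharge q through every layer.
Σ(b_i/K_i) = 11.2/8.19 + 4.73/195 + 10.4/0.00450 = 2313 d.
q = Δh / Σ(b_i/K_i) = 9.09 / 2313 = 0.003931 m/day.
In each layer the seepage velocity is v_i = q/n_i, so the layer transit time is t_i = b_i·n_i / q:
  layer 1 (karst limestone): t_1 = 11.2 × 0.14 / 0.003931 = 398.9 d
  layer 2 (clean gravel): t_2 = 4.73 × 0.19 / 0.003931 = 228.6 d
  layer 3 (sandy clay): t_3 = 10.4 × 0.09 / 0.003931 = 238.1 d
Total t = Σ t_i = 865.6 days = 2.370 years.

2.37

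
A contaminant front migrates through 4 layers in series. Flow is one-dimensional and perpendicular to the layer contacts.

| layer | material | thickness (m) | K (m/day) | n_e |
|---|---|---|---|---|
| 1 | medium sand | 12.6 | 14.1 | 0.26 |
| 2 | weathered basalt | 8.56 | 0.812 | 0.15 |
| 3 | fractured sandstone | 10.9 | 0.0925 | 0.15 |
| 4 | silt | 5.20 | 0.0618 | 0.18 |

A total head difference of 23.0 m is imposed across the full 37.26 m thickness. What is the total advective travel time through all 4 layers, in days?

66.2

With flow normal to the layers, continuity requires the same specific discharge q through every layer.
Σ(b_i/K_i) = 12.6/14.1 + 8.56/0.812 + 10.9/0.0925 + 5.20/0.0618 = 213.4 d.
q = Δh / Σ(b_i/K_i) = 23.0 / 213.4 = 0.1078 m/day.
In each layer the seepage velocity is v_i = q/n_i, so the layer transit time is t_i = b_i·n_i / q:
  layer 1 (medium sand): t_1 = 12.6 × 0.26 / 0.1078 = 30.40 d
  layer 2 (weathered basalt): t_2 = 8.56 × 0.15 / 0.1078 = 11.91 d
  layer 3 (fractured sandstone): t_3 = 10.9 × 0.15 / 0.1078 = 15.17 d
  layer 4 (silt): t_4 = 5.20 × 0.18 / 0.1078 = 8.685 d
Total t = Σ t_i = 66.17 days.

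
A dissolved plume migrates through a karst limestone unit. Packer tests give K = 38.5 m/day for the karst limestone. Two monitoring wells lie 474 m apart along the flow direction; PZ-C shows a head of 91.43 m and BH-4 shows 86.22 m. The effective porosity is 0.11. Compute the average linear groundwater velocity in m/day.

Hydraulic gradient i = (91.43 − 86.22) / 474 = 5.21 / 474 = 0.01099.
Darcy flux q = K · i = 38.50 × 0.01099 = 0.4232 m/day.
Seepage velocity v = q / n_e = 0.4232 / 0.11 = 3.847 m/day.

3.85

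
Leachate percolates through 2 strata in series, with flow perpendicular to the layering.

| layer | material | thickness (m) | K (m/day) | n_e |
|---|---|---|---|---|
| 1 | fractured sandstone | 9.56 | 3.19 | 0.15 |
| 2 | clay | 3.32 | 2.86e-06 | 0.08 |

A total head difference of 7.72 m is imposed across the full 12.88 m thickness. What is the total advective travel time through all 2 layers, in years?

700

With flow normal to the layers, continuity requires the same specific discharge q through every layer.
Σ(b_i/K_i) = 9.56/3.19 + 3.32/2.86e-06 = 1.161e+06 d.
q = Δh / Σ(b_i/K_i) = 7.72 / 1.161e+06 = 6.650e-06 m/day.
In each layer the seepage velocity is v_i = q/n_i, so the layer transit time is t_i = b_i·n_i / q:
  layer 1 (fractured sandstone): t_1 = 9.56 × 0.15 / 6.650e-06 = 2.156e+05 d
  layer 2 (clay): t_2 = 3.32 × 0.08 / 6.650e-06 = 39938 d
Total t = Σ t_i = 2.556e+05 days = 699.7 years.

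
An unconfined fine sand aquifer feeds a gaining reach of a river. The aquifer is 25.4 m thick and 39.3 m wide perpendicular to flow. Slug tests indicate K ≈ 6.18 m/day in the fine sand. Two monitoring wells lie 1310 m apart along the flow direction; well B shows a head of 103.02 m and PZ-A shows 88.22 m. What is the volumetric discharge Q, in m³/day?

Cross-sectional area A = 39.3 × 25.4 = 998.2 m².
Hydraulic gradient i = (103.02 − 88.22) / 1310 = 14.8 / 1310 = 0.01130.
Darcy's law: Q = K · A · i = 6.180 × 998.2 × 0.01130 = 69.70 m³/day.

69.7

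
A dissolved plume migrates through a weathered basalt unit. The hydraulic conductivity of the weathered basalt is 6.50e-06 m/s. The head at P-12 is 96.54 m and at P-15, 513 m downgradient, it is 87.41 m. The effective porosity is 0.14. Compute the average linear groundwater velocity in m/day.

Convert K: 6.50e-06 m/s × 86400 = 0.5616 m/day.
Hydraulic gradient i = (96.54 − 87.41) / 513 = 9.13 / 513 = 0.01780.
Darcy flux q = K · i = 0.5616 × 0.01780 = 0.009995 m/day.
Seepage velocity v = q / n_e = 0.009995 / 0.14 = 0.07139 m/day.

0.0714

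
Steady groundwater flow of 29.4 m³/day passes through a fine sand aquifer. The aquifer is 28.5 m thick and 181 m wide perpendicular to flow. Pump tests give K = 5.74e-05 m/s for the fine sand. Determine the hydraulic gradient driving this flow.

0.00115

Convert K: 5.74e-05 m/s × 86400 = 4.959 m/day.
Cross-sectional area A = 181 × 28.5 = 5158 m².
From Q = K·A·i, i = Q / (K·A) = 29.4 / (4.959 × 5158) = 0.001149.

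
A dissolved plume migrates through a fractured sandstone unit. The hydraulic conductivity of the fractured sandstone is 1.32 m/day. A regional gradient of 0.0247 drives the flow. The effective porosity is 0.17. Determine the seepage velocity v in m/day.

0.192

Hydraulic gradient i = 0.0247.
Darcy flux q = K · i = 1.320 × 0.02470 = 0.03260 m/day.
Seepage velocity v = q / n_e = 0.03260 / 0.17 = 0.1918 m/day.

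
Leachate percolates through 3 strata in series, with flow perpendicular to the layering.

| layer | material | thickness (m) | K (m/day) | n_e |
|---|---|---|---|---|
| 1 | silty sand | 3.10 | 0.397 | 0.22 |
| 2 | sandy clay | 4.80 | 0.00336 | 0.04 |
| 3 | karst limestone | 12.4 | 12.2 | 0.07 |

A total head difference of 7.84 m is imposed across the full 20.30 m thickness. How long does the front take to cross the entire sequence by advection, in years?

With flow normal to the layers, continuity requires the same specific discharge q through every layer.
Σ(b_i/K_i) = 3.10/0.397 + 4.80/0.00336 + 12.4/12.2 = 1437 d.
q = Δh / Σ(b_i/K_i) = 7.84 / 1437 = 0.005454 m/day.
In each layer the seepage velocity is v_i = q/n_i, so the layer transit time is t_i = b_i·n_i / q:
  layer 1 (silty sand): t_1 = 3.10 × 0.22 / 0.005454 = 125.0 d
  layer 2 (sandy clay): t_2 = 4.80 × 0.04 / 0.005454 = 35.20 d
  layer 3 (karst limestone): t_3 = 12.4 × 0.07 / 0.005454 = 159.1 d
Total t = Σ t_i = 319.4 days = 0.8744 years.

0.874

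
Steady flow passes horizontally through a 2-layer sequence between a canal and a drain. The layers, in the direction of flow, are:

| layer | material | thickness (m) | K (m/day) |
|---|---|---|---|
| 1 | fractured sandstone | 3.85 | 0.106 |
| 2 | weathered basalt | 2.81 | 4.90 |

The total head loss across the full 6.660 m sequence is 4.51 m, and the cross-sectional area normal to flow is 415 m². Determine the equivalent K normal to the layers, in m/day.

0.181

Flow is perpendicular to layering, so the layers act in series and the equivalent K is the thickness-weighted harmonic mean.
Total thickness L = 3.85 + 2.81 = 6.660 m.
Σ(b_i/K_i) = 3.85/0.106 + 2.81/4.90 = 36.89 d.
K_eq = L / Σ(b_i/K_i) = 6.660 / 36.89 = 0.1805 m/day.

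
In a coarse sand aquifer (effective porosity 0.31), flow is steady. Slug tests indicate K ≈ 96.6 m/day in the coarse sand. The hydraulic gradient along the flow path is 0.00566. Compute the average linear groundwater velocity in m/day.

Hydraulic gradient i = 0.00566.
Darcy flux q = K · i = 96.60 × 0.005660 = 0.5468 m/day.
Seepage velocity v = q / n_e = 0.5468 / 0.31 = 1.764 m/day.

1.76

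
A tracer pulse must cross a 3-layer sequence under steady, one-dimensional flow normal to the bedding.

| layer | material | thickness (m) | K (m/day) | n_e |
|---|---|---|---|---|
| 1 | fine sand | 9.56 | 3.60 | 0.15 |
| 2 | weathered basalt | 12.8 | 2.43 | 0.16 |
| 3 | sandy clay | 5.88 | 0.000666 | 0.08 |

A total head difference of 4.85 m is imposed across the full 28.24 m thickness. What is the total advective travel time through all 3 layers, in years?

With flow normal to the layers, continuity requires the same specific discharge q through every layer.
Σ(b_i/K_i) = 9.56/3.60 + 12.8/2.43 + 5.88/0.000666 = 8837 d.
q = Δh / Σ(b_i/K_i) = 4.85 / 8837 = 0.0005488 m/day.
In each layer the seepage velocity is v_i = q/n_i, so the layer transit time is t_i = b_i·n_i / q:
  layer 1 (fine sand): t_1 = 9.56 × 0.15 / 0.0005488 = 2613 d
  layer 2 (weathered basalt): t_2 = 12.8 × 0.16 / 0.0005488 = 3731 d
  layer 3 (sandy clay): t_3 = 5.88 × 0.08 / 0.0005488 = 857.1 d
Total t = Σ t_i = 7201 days = 19.72 years.

19.7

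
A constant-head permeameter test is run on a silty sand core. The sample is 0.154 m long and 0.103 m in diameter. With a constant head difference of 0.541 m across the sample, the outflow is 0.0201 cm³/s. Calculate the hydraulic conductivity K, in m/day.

Cross-sectional area A = π·(d/2)² = π × (0.103/2)² = 0.008332 m².
Convert discharge: 0.0201 cm³/s = 2.010e-08 m³/s.
Darcy's law rearranged: K = Q·L / (A·Δh) = 2.010e-08 × 0.154 / (0.008332 × 0.541) = 6.867e-07 m/s = 0.05933 m/day.

0.0593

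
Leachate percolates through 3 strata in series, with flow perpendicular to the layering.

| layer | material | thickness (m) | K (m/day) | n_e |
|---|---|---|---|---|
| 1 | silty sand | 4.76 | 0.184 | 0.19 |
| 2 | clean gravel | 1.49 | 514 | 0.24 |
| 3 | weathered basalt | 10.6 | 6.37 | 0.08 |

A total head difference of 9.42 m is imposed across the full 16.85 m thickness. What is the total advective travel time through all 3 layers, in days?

6.17

With flow normal to the layers, continuity requires the same specific discharge q through every layer.
Σ(b_i/K_i) = 4.76/0.184 + 1.49/514 + 10.6/6.37 = 27.54 d.
q = Δh / Σ(b_i/K_i) = 9.42 / 27.54 = 0.3421 m/day.
In each layer the seepage velocity is v_i = q/n_i, so the layer transit time is t_i = b_i·n_i / q:
  layer 1 (silty sand): t_1 = 4.76 × 0.19 / 0.3421 = 2.644 d
  layer 2 (clean gravel): t_2 = 1.49 × 0.24 / 0.3421 = 1.045 d
  layer 3 (weathered basalt): t_3 = 10.6 × 0.08 / 0.3421 = 2.479 d
Total t = Σ t_i = 6.168 days.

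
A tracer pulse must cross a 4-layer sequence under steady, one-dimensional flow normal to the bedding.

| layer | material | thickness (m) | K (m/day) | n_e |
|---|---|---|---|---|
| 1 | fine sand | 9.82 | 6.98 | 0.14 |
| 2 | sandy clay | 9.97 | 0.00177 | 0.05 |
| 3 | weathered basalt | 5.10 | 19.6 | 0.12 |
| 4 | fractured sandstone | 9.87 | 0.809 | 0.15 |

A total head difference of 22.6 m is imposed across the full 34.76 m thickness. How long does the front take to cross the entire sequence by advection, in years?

2.71

With flow normal to the layers, continuity requires the same specific discharge q through every layer.
Σ(b_i/K_i) = 9.82/6.98 + 9.97/0.00177 + 5.10/19.6 + 9.87/0.809 = 5647 d.
q = Δh / Σ(b_i/K_i) = 22.6 / 5647 = 0.004002 m/day.
In each layer the seepage velocity is v_i = q/n_i, so the layer transit time is t_i = b_i·n_i / q:
  layer 1 (fine sand): t_1 = 9.82 × 0.14 / 0.004002 = 343.5 d
  layer 2 (sandy clay): t_2 = 9.97 × 0.05 / 0.004002 = 124.6 d
  layer 3 (weathered basalt): t_3 = 5.10 × 0.12 / 0.004002 = 152.9 d
  layer 4 (fractured sandstone): t_4 = 9.87 × 0.15 / 0.004002 = 369.9 d
Total t = Σ t_i = 990.9 days = 2.713 years.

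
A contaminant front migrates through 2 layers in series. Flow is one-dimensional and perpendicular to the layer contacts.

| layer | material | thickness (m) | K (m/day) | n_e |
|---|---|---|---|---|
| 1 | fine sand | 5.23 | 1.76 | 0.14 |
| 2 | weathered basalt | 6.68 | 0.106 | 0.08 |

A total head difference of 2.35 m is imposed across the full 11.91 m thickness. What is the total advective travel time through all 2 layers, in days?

35.6

With flow normal to the layers, continuity requires the same specific discharge q through every layer.
Σ(b_i/K_i) = 5.23/1.76 + 6.68/0.106 = 65.99 d.
q = Δh / Σ(b_i/K_i) = 2.35 / 65.99 = 0.03561 m/day.
In each layer the seepage velocity is v_i = q/n_i, so the layer transit time is t_i = b_i·n_i / q:
  layer 1 (fine sand): t_1 = 5.23 × 0.14 / 0.03561 = 20.56 d
  layer 2 (weathered basalt): t_2 = 6.68 × 0.08 / 0.03561 = 15.01 d
Total t = Σ t_i = 35.57 days.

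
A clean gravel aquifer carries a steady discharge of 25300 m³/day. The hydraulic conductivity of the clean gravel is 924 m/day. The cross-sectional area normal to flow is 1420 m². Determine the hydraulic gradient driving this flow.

From Q = K·A·i, i = Q / (K·A) = 25300 / (924.0 × 1420) = 0.01928.

0.0193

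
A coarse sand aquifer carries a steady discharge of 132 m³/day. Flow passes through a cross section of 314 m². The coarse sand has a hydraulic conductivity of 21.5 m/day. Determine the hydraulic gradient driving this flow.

0.0196

From Q = K·A·i, i = Q / (K·A) = 132 / (21.50 × 314.0) = 0.01955.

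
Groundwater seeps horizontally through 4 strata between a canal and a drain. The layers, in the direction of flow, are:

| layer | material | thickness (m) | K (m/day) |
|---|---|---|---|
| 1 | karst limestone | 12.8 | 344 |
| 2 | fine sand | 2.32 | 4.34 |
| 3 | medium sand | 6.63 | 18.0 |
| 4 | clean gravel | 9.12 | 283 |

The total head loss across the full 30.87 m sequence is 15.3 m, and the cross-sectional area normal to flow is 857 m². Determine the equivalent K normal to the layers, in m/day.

Flow is perpendicular to layering, so the layers act in series and the equivalent K is the thickness-weighted harmonic mean.
Total thickness L = 12.8 + 2.32 + 6.63 + 9.12 = 30.87 m.
Σ(b_i/K_i) = 12.8/344 + 2.32/4.34 + 6.63/18.0 + 9.12/283 = 0.9723 d.
K_eq = L / Σ(b_i/K_i) = 30.87 / 0.9723 = 31.75 m/day.

31.7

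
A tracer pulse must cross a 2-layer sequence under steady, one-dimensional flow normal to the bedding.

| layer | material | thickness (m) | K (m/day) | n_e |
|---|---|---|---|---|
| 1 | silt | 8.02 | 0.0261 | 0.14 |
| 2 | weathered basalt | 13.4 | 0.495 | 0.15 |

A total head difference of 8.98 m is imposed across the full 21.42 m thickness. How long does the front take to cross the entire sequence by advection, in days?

117

With flow normal to the layers, continuity requires the same specific discharge q through every layer.
Σ(b_i/K_i) = 8.02/0.0261 + 13.4/0.495 = 334.4 d.
q = Δh / Σ(b_i/K_i) = 8.98 / 334.4 = 0.02686 m/day.
In each layer the seepage velocity is v_i = q/n_i, so the layer transit time is t_i = b_i·n_i / q:
  layer 1 (silt): t_1 = 8.02 × 0.14 / 0.02686 = 41.80 d
  layer 2 (weathered basalt): t_2 = 13.4 × 0.15 / 0.02686 = 74.84 d
Total t = Σ t_i = 116.6 days.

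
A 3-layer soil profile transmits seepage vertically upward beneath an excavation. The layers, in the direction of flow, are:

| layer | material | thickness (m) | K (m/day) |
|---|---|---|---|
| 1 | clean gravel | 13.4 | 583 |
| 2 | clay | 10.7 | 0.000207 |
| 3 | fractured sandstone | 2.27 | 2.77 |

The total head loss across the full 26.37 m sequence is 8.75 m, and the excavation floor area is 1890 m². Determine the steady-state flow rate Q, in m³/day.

0.320

Flow is perpendicular to layering, so the layers act in series and the equivalent K is the thickness-weighted harmonic mean.
Total thickness L = 13.4 + 10.7 + 2.27 = 26.37 m.
Σ(b_i/K_i) = 13.4/583 + 10.7/0.000207 + 2.27/2.77 = 51692 d.
K_eq = L / Σ(b_i/K_i) = 26.37 / 51692 = 0.0005101 m/day.
Q = K_eq · A · (Δh/L) = 0.0005101 × 1890 × (8.75/26.37) = 0.3199 m³/day.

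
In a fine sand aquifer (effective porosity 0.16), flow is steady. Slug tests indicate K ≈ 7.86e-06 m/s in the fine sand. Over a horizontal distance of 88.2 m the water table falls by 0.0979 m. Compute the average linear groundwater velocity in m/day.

Convert K: 7.86e-06 m/s × 86400 = 0.6791 m/day.
Hydraulic gradient i = Δh / L = 0.0979 / 88.2 = 0.001110.
Darcy flux q = K · i = 0.6791 × 0.001110 = 0.0007538 m/day.
Seepage velocity v = q / n_e = 0.0007538 / 0.16 = 0.004711 m/day.

0.00471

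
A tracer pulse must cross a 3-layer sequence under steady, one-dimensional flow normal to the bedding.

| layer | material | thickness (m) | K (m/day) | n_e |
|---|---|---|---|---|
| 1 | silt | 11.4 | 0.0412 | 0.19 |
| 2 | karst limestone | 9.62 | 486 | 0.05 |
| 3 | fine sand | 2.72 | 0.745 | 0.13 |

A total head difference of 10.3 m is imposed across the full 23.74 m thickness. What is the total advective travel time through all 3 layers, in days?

81.7

With flow normal to the layers, continuity requires the same specific discharge q through every layer.
Σ(b_i/K_i) = 11.4/0.0412 + 9.62/486 + 2.72/0.745 = 280.4 d.
q = Δh / Σ(b_i/K_i) = 10.3 / 280.4 = 0.03674 m/day.
In each layer the seepage velocity is v_i = q/n_i, so the layer transit time is t_i = b_i·n_i / q:
  layer 1 (silt): t_1 = 11.4 × 0.19 / 0.03674 = 58.96 d
  layer 2 (karst limestone): t_2 = 9.62 × 0.05 / 0.03674 = 13.09 d
  layer 3 (fine sand): t_3 = 2.72 × 0.13 / 0.03674 = 9.625 d
Total t = Σ t_i = 81.68 days.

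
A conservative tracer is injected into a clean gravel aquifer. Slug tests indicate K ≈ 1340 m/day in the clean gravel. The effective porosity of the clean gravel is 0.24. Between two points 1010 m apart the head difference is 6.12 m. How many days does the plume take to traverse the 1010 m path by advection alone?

Hydraulic gradient i = Δh / L = 6.12 / 1010 = 0.006059.
Darcy flux q = K · i = 1340 × 0.006059 = 8.120 m/day.
Seepage velocity v = q / n_e = 8.120 / 0.24 = 33.83 m/day.
Travel time t = L / v = 1010 / 33.83 = 29.85 days.

29.9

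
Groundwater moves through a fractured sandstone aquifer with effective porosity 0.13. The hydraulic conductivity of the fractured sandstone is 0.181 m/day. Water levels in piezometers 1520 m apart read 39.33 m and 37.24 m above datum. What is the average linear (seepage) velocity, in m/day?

0.00191

Hydraulic gradient i = (39.33 − 37.24) / 1520 = 2.09 / 1520 = 0.001375.
Darcy flux q = K · i = 0.1810 × 0.001375 = 0.0002489 m/day.
Seepage velocity v = q / n_e = 0.0002489 / 0.13 = 0.001914 m/day.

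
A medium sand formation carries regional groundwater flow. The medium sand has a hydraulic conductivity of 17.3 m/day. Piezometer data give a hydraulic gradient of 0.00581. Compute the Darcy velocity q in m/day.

Hydraulic gradient i = 0.00581.
Specific discharge q = K · i = 17.30 × 0.005810 = 0.1005 m/day.

0.101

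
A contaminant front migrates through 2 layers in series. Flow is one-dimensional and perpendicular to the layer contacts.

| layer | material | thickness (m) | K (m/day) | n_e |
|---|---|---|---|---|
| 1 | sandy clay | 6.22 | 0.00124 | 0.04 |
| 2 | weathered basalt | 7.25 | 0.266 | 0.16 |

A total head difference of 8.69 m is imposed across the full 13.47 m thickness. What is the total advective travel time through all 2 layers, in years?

2.24

With flow normal to the layers, continuity requires the same specific discharge q through every layer.
Σ(b_i/K_i) = 6.22/0.00124 + 7.25/0.266 = 5043 d.
q = Δh / Σ(b_i/K_i) = 8.69 / 5043 = 0.001723 m/day.
In each layer the seepage velocity is v_i = q/n_i, so the layer transit time is t_i = b_i·n_i / q:
  layer 1 (sandy clay): t_1 = 6.22 × 0.04 / 0.001723 = 144.4 d
  layer 2 (weathered basalt): t_2 = 7.25 × 0.16 / 0.001723 = 673.2 d
Total t = Σ t_i = 817.6 days = 2.239 years.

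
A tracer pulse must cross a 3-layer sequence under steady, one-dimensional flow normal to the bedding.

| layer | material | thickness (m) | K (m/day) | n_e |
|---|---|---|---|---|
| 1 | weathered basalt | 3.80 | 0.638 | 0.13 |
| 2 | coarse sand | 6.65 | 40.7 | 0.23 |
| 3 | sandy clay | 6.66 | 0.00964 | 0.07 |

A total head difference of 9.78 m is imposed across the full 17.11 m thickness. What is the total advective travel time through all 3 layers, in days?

177

With flow normal to the layers, continuity requires the same specific discharge q through every layer.
Σ(b_i/K_i) = 3.80/0.638 + 6.65/40.7 + 6.66/0.00964 = 697.0 d.
q = Δh / Σ(b_i/K_i) = 9.78 / 697.0 = 0.01403 m/day.
In each layer the seepage velocity is v_i = q/n_i, so the layer transit time is t_i = b_i·n_i / q:
  layer 1 (weathered basalt): t_1 = 3.80 × 0.13 / 0.01403 = 35.21 d
  layer 2 (coarse sand): t_2 = 6.65 × 0.23 / 0.01403 = 109.0 d
  layer 3 (sandy clay): t_3 = 6.66 × 0.07 / 0.01403 = 33.22 d
Total t = Σ t_i = 177.4 days.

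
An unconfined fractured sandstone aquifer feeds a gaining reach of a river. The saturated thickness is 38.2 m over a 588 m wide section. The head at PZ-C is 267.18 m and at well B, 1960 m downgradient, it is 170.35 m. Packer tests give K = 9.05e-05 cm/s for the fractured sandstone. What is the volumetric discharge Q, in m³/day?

Convert K: 9.05e-05 cm/s × 864 = 0.07819 m/day.
Cross-sectional area A = 588 × 38.2 = 22462 m².
Hydraulic gradient i = (267.18 − 170.35) / 1960 = 96.83 / 1960 = 0.04940.
Darcy's law: Q = K · A · i = 0.07819 × 22462 × 0.04940 = 86.77 m³/day.

86.8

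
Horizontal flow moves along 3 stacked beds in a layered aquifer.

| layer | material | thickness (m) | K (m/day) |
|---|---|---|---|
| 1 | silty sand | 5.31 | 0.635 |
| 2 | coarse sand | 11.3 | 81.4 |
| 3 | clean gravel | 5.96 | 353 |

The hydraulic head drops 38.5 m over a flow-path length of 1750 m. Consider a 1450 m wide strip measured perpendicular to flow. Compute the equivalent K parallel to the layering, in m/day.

134

Flow is parallel to layering, so each bed carries its own Darcy discharge and the transmissivities add.
Σ(K_i·b_i) = 0.635×5.31 + 81.4×11.3 + 353×5.96 = 3027 m²/day.
Total thickness b = 22.57 m, so K_eq = Σ(K_i·b_i)/b = 134.1 m/day.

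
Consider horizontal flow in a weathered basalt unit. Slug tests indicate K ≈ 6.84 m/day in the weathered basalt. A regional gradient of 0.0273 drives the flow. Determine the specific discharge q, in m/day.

0.187

Hydraulic gradient i = 0.0273.
Specific discharge q = K · i = 6.840 × 0.02730 = 0.1867 m/day.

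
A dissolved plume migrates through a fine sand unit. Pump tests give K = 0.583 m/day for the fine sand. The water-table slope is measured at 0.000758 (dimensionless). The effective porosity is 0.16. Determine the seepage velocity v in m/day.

Hydraulic gradient i = 0.000758.
Darcy flux q = K · i = 0.5830 × 0.0007580 = 0.0004419 m/day.
Seepage velocity v = q / n_e = 0.0004419 / 0.16 = 0.002762 m/day.

0.00276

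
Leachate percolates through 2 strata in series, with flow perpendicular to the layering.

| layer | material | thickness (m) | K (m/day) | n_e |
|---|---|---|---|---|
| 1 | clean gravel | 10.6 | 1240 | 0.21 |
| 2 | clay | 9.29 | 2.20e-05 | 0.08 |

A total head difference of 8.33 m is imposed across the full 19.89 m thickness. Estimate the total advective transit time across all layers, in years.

With flow normal to the layers, continuity requires the same specific discharge q through every layer.
Σ(b_i/K_i) = 10.6/1240 + 9.29/2.20e-05 = 4.223e+05 d.
q = Δh / Σ(b_i/K_i) = 8.33 / 4.223e+05 = 1.973e-05 m/day.
In each layer the seepage velocity is v_i = q/n_i, so the layer transit time is t_i = b_i·n_i / q:
  layer 1 (clean gravel): t_1 = 10.6 × 0.21 / 1.973e-05 = 1.128e+05 d
  layer 2 (clay): t_2 = 9.29 × 0.08 / 1.973e-05 = 37675 d
Total t = Σ t_i = 1.505e+05 days = 412.1 years.

412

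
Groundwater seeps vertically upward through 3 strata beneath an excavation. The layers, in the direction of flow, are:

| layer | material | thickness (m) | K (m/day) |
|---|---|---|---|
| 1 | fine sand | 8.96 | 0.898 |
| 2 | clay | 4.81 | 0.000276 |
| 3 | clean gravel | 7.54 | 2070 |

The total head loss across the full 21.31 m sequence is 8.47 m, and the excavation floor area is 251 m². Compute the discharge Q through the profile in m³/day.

0.122

Flow is perpendicular to layering, so the layers act in series and the equivalent K is the thickness-weighted harmonic mean.
Total thickness L = 8.96 + 4.81 + 7.54 = 21.31 m.
Σ(b_i/K_i) = 8.96/0.898 + 4.81/0.000276 + 7.54/2070 = 17438 d.
K_eq = L / Σ(b_i/K_i) = 21.31 / 17438 = 0.001222 m/day.
Q = K_eq · A · (Δh/L) = 0.001222 × 251 × (8.47/21.31) = 0.1219 m³/day.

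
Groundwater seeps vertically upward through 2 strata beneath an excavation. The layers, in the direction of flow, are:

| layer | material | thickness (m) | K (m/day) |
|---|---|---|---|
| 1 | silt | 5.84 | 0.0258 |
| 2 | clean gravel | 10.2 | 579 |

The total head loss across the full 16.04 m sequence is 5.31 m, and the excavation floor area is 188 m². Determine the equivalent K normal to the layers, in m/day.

Flow is perpendicular to layering, so the layers act in series and the equivalent K is the thickness-weighted harmonic mean.
Total thickness L = 5.84 + 10.2 = 16.04 m.
Σ(b_i/K_i) = 5.84/0.0258 + 10.2/579 = 226.4 d.
K_eq = L / Σ(b_i/K_i) = 16.04 / 226.4 = 0.07086 m/day.

0.0709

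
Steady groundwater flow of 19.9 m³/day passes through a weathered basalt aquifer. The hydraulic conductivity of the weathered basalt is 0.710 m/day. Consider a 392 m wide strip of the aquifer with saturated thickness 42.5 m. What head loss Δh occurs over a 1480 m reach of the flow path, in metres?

Cross-sectional area A = 392 × 42.5 = 16660 m².
From Q = K·A·i, i = Q / (K·A) = 19.9 / (0.7100 × 16660) = 0.001682.
Head loss Δh = i · L = 0.001682 × 1480 = 2.490 m.

2.49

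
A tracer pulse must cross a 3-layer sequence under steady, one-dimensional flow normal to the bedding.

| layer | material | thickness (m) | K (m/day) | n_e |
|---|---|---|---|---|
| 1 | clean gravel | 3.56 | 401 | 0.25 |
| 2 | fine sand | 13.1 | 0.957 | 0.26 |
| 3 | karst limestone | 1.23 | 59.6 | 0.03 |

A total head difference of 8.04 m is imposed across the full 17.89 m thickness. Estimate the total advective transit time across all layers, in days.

7.39

With flow normal to the layers, continuity requires the same specific discharge q through every layer.
Σ(b_i/K_i) = 3.56/401 + 13.1/0.957 + 1.23/59.6 = 13.72 d.
q = Δh / Σ(b_i/K_i) = 8.04 / 13.72 = 0.5861 m/day.
In each layer the seepage velocity is v_i = q/n_i, so the layer transit time is t_i = b_i·n_i / q:
  layer 1 (clean gravel): t_1 = 3.56 × 0.25 / 0.5861 = 1.519 d
  layer 2 (fine sand): t_2 = 13.1 × 0.26 / 0.5861 = 5.811 d
  layer 3 (karst limestone): t_3 = 1.23 × 0.03 / 0.5861 = 0.06296 d
Total t = Σ t_i = 7.393 days.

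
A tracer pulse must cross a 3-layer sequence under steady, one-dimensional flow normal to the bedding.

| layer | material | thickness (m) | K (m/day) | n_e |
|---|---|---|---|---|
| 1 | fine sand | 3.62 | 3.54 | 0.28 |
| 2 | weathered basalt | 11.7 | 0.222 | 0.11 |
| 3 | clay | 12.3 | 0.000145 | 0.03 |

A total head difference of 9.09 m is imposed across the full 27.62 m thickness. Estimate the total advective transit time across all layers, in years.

68.3

With flow normal to the layers, continuity requires the same specific discharge q through every layer.
Σ(b_i/K_i) = 3.62/3.54 + 11.7/0.222 + 12.3/0.000145 = 84881 d.
q = Δh / Σ(b_i/K_i) = 9.09 / 84881 = 0.0001071 m/day.
In each layer the seepage velocity is v_i = q/n_i, so the layer transit time is t_i = b_i·n_i / q:
  layer 1 (fine sand): t_1 = 3.62 × 0.28 / 0.0001071 = 9465 d
  layer 2 (weathered basalt): t_2 = 11.7 × 0.11 / 0.0001071 = 12018 d
  layer 3 (clay): t_3 = 12.3 × 0.03 / 0.0001071 = 3446 d
Total t = Σ t_i = 24928 days = 68.25 years.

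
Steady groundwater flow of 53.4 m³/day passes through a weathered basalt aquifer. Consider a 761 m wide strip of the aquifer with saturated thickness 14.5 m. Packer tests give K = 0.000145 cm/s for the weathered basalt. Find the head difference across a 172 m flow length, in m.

6.64

Convert K: 0.000145 cm/s × 864 = 0.1253 m/day.
Cross-sectional area A = 761 × 14.5 = 11034 m².
From Q = K·A·i, i = Q / (K·A) = 53.4 / (0.1253 × 11034) = 0.03863.
Head loss Δh = i · L = 0.03863 × 172 = 6.644 m.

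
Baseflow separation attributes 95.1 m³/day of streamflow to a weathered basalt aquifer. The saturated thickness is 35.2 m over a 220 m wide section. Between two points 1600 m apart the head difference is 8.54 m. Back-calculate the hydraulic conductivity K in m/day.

Cross-sectional area A = 220 × 35.2 = 7744 m².
Hydraulic gradient i = Δh / L = 8.54 / 1600 = 0.005337.
From Q = K·A·i, K = Q / (A·i) = 95.1 / (7744 × 0.005337) = 2.301 m/day.

2.30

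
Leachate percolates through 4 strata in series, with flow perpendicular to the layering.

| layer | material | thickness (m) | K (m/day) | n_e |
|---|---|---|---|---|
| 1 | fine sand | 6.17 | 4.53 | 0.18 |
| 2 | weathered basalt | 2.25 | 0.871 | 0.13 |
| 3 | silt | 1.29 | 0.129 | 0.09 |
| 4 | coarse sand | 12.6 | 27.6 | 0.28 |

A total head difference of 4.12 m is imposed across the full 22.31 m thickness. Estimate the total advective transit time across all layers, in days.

17.6

With flow normal to the layers, continuity requires the same specific discharge q through every layer.
Σ(b_i/K_i) = 6.17/4.53 + 2.25/0.871 + 1.29/0.129 + 12.6/27.6 = 14.40 d.
q = Δh / Σ(b_i/K_i) = 4.12 / 14.40 = 0.2861 m/day.
In each layer the seepage velocity is v_i = q/n_i, so the layer transit time is t_i = b_i·n_i / q:
  layer 1 (fine sand): t_1 = 6.17 × 0.18 / 0.2861 = 3.882 d
  layer 2 (weathered basalt): t_2 = 2.25 × 0.13 / 0.2861 = 1.022 d
  layer 3 (silt): t_3 = 1.29 × 0.09 / 0.2861 = 0.4058 d
  layer 4 (coarse sand): t_4 = 12.6 × 0.28 / 0.2861 = 12.33 d
Total t = Σ t_i = 17.64 days.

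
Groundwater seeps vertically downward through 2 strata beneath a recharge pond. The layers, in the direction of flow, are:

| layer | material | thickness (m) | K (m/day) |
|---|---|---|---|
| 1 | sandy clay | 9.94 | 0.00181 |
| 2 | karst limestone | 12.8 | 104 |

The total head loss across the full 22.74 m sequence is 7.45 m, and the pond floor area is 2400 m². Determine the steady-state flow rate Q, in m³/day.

Flow is perpendicular to layering, so the layers act in series and the equivalent K is the thickness-weighted harmonic mean.
Total thickness L = 9.94 + 12.8 = 22.74 m.
Σ(b_i/K_i) = 9.94/0.00181 + 12.8/104 = 5492 d.
K_eq = L / Σ(b_i/K_i) = 22.74 / 5492 = 0.004141 m/day.
Q = K_eq · A · (Δh/L) = 0.004141 × 2400 × (7.45/22.74) = 3.256 m³/day.

3.26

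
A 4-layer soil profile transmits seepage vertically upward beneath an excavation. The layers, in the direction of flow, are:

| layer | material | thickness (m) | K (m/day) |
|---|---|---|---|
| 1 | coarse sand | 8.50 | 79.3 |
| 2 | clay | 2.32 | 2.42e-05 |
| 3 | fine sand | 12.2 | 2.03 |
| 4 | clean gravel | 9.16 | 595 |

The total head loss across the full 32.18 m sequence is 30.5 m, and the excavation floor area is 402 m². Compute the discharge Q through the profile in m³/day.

0.128

Flow is perpendicular to layering, so the layers act in series and the equivalent K is the thickness-weighted harmonic mean.
Total thickness L = 8.50 + 2.32 + 12.2 + 9.16 = 32.18 m.
Σ(b_i/K_i) = 8.50/79.3 + 2.32/2.42e-05 + 12.2/2.03 + 9.16/595 = 95874 d.
K_eq = L / Σ(b_i/K_i) = 32.18 / 95874 = 0.0003356 m/day.
Q = K_eq · A · (Δh/L) = 0.0003356 × 402 × (30.5/32.18) = 0.1279 m³/day.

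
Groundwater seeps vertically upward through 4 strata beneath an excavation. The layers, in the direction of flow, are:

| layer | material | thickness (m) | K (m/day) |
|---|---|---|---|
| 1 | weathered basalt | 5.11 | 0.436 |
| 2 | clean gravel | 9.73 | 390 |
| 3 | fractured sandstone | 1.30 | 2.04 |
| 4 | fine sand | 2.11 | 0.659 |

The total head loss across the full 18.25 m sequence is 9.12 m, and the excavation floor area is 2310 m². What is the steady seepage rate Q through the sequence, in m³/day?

1350

Flow is perpendicular to layering, so the layers act in series and the equivalent K is the thickness-weighted harmonic mean.
Total thickness L = 5.11 + 9.73 + 1.30 + 2.11 = 18.25 m.
Σ(b_i/K_i) = 5.11/0.436 + 9.73/390 + 1.30/2.04 + 2.11/0.659 = 15.58 d.
K_eq = L / Σ(b_i/K_i) = 18.25 / 15.58 = 1.171 m/day.
Q = K_eq · A · (Δh/L) = 1.171 × 2310 × (9.12/18.25) = 1352 m³/day.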